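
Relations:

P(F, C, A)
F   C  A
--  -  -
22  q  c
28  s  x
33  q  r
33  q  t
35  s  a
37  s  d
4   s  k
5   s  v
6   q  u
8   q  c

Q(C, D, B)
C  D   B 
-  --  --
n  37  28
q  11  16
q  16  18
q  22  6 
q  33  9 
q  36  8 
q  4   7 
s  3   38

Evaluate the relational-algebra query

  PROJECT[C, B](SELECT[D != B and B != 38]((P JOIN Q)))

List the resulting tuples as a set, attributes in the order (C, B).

Joining P and Q on C yields {(22, q, c, 11, 16), (22, q, c, 16, 18), (22, q, c, 22, 6), (22, q, c, 33, 9), (22, q, c, 36, 8), (22, q, c, 4, 7), (28, s, x, 3, 38), (33, q, r, 11, 16), (33, q, r, 16, 18), (33, q, r, 22, 6), (33, q, r, 33, 9), (33, q, r, 36, 8), (33, q, r, 4, 7), (33, q, t, 11, 16), (33, q, t, 16, 18), (33, q, t, 22, 6), (33, q, t, 33, 9), (33, q, t, 36, 8), (33, q, t, 4, 7), (35, s, a, 3, 38), (37, s, d, 3, 38), (4, s, k, 3, 38), (5, s, v, 3, 38), (6, q, u, 11, 16), (6, q, u, 16, 18), (6, q, u, 22, 6), (6, q, u, 33, 9), (6, q, u, 36, 8), (6, q, u, 4, 7), (8, q, c, 11, 16), (8, q, c, 16, 18), (8, q, c, 22, 6), (8, q, c, 33, 9), (8, q, c, 36, 8), (8, q, c, 4, 7)}.
σ[D != B and B != 38]: keep tuples satisfying D != B and B != 38 → {(22, q, c, 11, 16), (22, q, c, 16, 18), (22, q, c, 22, 6), (22, q, c, 33, 9), (22, q, c, 36, 8), (22, q, c, 4, 7), (33, q, r, 11, 16), (33, q, r, 16, 18), (33, q, r, 22, 6), (33, q, r, 33, 9), (33, q, r, 36, 8), (33, q, r, 4, 7), (33, q, t, 11, 16), (33, q, t, 16, 18), (33, q, t, 22, 6), (33, q, t, 33, 9), (33, q, t, 36, 8), (33, q, t, 4, 7), (6, q, u, 11, 16), (6, q, u, 16, 18), (6, q, u, 22, 6), (6, q, u, 33, 9), (6, q, u, 36, 8), (6, q, u, 4, 7), (8, q, c, 11, 16), (8, q, c, 16, 18), (8, q, c, 22, 6), (8, q, c, 33, 9), (8, q, c, 36, 8), (8, q, c, 4, 7)}
π[C, B]: project onto (C, B) (24 duplicate(s) eliminated) → {(q, 16), (q, 18), (q, 6), (q, 7), (q, 8), (q, 9)}

{(q, 16), (q, 18), (q, 6), (q, 7), (q, 8), (q, 9)}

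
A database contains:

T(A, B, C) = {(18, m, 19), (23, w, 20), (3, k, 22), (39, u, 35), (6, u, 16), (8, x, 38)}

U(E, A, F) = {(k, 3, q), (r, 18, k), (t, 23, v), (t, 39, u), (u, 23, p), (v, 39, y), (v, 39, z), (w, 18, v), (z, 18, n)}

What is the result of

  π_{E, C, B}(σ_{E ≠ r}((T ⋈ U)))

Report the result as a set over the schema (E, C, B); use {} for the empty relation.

Natural join on A: {(18, m, 19, r, k), (18, m, 19, w, v), (18, m, 19, z, n), (23, w, 20, t, v), (23, w, 20, u, p), (3, k, 22, k, q), (39, u, 35, t, u), (39, u, 35, v, y), (39, u, 35, v, z)}
σ[E ≠ r]: keep tuples satisfying E ≠ r → {(18, m, 19, w, v), (18, m, 19, z, n), (23, w, 20, t, v), (23, w, 20, u, p), (3, k, 22, k, q), (39, u, 35, t, u), (39, u, 35, v, y), (39, u, 35, v, z)}
π_{E, C, B} gives {(k, 22, k), (t, 20, w), (t, 35, u), (u, 20, w), (v, 35, u), (w, 19, m), (z, 19, m)} (1 duplicate(s) eliminated).

{(k, 22, k), (t, 20, w), (t, 35, u), (u, 20, w), (v, 35, u), (w, 19, m), (z, 19, m)}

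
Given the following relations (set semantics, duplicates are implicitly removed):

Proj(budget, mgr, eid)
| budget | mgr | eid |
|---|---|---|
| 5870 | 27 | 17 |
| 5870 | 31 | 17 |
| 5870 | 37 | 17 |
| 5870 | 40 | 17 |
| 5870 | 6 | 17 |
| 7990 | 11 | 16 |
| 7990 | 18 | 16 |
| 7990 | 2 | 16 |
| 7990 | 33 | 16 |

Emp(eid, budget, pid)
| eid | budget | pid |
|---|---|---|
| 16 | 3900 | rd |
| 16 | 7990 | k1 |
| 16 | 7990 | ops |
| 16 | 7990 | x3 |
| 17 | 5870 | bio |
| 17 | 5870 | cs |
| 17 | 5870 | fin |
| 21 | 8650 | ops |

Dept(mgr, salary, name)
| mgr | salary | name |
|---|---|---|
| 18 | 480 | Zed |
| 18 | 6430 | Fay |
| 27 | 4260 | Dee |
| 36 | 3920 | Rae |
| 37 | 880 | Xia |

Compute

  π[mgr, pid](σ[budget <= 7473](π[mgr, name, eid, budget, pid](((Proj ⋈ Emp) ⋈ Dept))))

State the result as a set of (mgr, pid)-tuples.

{(27, bio), (27, cs), (27, fin), (37, bio), (37, cs), (37, fin)}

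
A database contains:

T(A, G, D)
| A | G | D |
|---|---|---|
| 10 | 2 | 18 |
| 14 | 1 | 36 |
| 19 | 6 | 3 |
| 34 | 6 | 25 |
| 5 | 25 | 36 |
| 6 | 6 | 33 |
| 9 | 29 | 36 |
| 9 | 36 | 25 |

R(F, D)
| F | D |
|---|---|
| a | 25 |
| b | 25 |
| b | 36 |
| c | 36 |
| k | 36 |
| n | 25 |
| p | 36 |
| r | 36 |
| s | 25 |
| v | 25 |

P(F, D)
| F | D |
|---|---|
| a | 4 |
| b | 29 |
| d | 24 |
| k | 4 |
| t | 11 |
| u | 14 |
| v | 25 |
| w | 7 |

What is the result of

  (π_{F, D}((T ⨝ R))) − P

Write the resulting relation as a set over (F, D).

{(a, 25), (b, 25), (b, 36), (c, 36), (k, 36), (n, 25), (p, 36), (r, 36), (s, 25)}

Natural join on D: {(14, 1, 36, b), (14, 1, 36, c), (14, 1, 36, k), (14, 1, 36, p), (14, 1, 36, r), (34, 6, 25, a), (34, 6, 25, b), (34, 6, 25, n), (34, 6, 25, s), (34, 6, 25, v), (5, 25, 36, b), (5, 25, 36, c), (5, 25, 36, k), (5, 25, 36, p), (5, 25, 36, r), (9, 29, 36, b), (9, 29, 36, c), (9, 29, 36, k), (9, 29, 36, p), (9, 29, 36, r), (9, 36, 25, a), (9, 36, 25, b), (9, 36, 25, n), (9, 36, 25, s), (9, 36, 25, v)}
Keep only column(s) F, D (15 duplicate(s) eliminated): {(a, 25), (b, 25), (b, 36), (c, 36), (k, 36), (n, 25), (p, 36), (r, 36), (s, 25), (v, 25)}
Difference: {(a, 25), (b, 25), (b, 36), (c, 36), (k, 36), (n, 25), (p, 36), (r, 36), (s, 25), (v, 25)} with {(a, 4), (b, 29), (d, 24), (k, 4), (t, 11), (u, 14), (v, 25), (w, 7)} → {(a, 25), (b, 25), (b, 36), (c, 36), (k, 36), (n, 25), (p, 36), (r, 36), (s, 25)}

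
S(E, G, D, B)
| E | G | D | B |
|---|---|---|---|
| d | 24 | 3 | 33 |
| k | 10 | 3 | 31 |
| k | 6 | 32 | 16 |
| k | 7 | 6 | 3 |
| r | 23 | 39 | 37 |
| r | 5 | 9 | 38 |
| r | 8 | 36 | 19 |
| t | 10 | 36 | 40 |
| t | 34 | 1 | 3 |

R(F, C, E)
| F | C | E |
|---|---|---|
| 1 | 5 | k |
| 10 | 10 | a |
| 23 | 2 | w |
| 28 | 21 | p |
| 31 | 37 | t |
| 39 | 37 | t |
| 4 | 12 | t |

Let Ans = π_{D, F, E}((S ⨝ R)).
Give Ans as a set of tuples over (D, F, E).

{(1, 31, t), (1, 39, t), (1, 4, t), (3, 1, k), (32, 1, k), (36, 31, t), (36, 39, t), (36, 4, t), (6, 1, k)}

S ⋈ R (natural join on E): {(k, 10, 3, 31, 1, 5), (k, 6, 32, 16, 1, 5), (k, 7, 6, 3, 1, 5), (t, 10, 36, 40, 31, 37), (t, 10, 36, 40, 39, 37), (t, 10, 36, 40, 4, 12), (t, 34, 1, 3, 31, 37), (t, 34, 1, 3, 39, 37), (t, 34, 1, 3, 4, 12)}
Projecting to D, F, E: {(1, 31, t), (1, 39, t), (1, 4, t), (3, 1, k), (32, 1, k), (36, 31, t), (36, 39, t), (36, 4, t), (6, 1, k)}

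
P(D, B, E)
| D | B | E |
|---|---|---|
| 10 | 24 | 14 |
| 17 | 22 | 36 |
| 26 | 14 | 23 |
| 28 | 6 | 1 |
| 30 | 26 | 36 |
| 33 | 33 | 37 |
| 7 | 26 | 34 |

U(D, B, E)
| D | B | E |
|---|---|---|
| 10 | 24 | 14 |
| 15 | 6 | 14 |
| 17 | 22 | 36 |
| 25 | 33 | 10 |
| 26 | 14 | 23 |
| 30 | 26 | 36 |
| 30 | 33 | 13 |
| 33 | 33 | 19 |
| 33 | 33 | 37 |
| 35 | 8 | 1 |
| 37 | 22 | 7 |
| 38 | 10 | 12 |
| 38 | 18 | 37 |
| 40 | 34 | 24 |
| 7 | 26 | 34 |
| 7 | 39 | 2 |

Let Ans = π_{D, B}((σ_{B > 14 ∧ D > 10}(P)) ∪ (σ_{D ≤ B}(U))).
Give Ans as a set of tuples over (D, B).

{(10, 24), (17, 22), (25, 33), (30, 26), (30, 33), (33, 33), (7, 26), (7, 39)}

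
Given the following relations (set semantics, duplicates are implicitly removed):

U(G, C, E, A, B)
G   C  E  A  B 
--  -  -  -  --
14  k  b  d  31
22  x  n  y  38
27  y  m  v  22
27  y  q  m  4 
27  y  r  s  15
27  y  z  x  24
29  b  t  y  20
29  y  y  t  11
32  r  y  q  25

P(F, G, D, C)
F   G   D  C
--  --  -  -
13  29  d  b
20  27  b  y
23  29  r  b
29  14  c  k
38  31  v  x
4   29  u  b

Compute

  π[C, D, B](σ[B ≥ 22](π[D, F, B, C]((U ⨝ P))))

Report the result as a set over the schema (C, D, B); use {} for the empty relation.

Natural join on G, C: {(14, k, b, d, 31, 29, c), (27, y, m, v, 22, 20, b), (27, y, q, m, 4, 20, b), (27, y, r, s, 15, 20, b), (27, y, z, x, 24, 20, b), (29, b, t, y, 20, 13, d), (29, b, t, y, 20, 23, r), (29, b, t, y, 20, 4, u)}
Keep only column(s) D, F, B, C: {(b, 20, 15, y), (b, 20, 22, y), (b, 20, 24, y), (b, 20, 4, y), (c, 29, 31, k), (d, 13, 20, b), (r, 23, 20, b), (u, 4, 20, b)}
Selection B ≥ 22: {(b, 20, 22, y), (b, 20, 24, y), (c, 29, 31, k)}
Keep only column(s) C, D, B: {(k, c, 31), (y, b, 22), (y, b, 24)}

{(k, c, 31), (y, b, 22), (y, b, 24)}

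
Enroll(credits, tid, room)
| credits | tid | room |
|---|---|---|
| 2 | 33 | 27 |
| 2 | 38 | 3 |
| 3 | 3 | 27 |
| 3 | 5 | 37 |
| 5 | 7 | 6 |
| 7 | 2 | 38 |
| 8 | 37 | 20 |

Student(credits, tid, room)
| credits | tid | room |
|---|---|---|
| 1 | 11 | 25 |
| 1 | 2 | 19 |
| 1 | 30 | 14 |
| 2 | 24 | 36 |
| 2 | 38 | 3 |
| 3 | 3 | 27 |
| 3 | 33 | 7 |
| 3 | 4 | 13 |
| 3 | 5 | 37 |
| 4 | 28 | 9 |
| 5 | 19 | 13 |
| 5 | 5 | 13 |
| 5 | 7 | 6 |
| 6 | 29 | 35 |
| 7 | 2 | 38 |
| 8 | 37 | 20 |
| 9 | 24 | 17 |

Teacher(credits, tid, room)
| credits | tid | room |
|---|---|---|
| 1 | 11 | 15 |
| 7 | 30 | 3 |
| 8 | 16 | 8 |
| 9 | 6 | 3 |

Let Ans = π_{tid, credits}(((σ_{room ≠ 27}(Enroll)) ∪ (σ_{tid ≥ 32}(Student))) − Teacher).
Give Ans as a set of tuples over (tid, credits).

Selection room ≠ 27: {(2, 38, 3), (3, 5, 37), (5, 7, 6), (7, 2, 38), (8, 37, 20)}
Selection tid ≥ 32: {(2, 38, 3), (3, 33, 7), (8, 37, 20)}
Union: {(2, 38, 3), (3, 5, 37), (5, 7, 6), (7, 2, 38), (8, 37, 20)} with {(2, 38, 3), (3, 33, 7), (8, 37, 20)} → {(2, 38, 3), (3, 33, 7), (3, 5, 37), (5, 7, 6), (7, 2, 38), (8, 37, 20)}
Difference: {(2, 38, 3), (3, 33, 7), (3, 5, 37), (5, 7, 6), (7, 2, 38), (8, 37, 20)} with {(1, 11, 15), (7, 30, 3), (8, 16, 8), (9, 6, 3)} → {(2, 38, 3), (3, 33, 7), (3, 5, 37), (5, 7, 6), (7, 2, 38), (8, 37, 20)}
Keep only column(s) tid, credits: {(2, 7), (33, 3), (37, 8), (38, 2), (5, 3), (7, 5)}

{(2, 7), (33, 3), (37, 8), (38, 2), (5, 3), (7, 5)}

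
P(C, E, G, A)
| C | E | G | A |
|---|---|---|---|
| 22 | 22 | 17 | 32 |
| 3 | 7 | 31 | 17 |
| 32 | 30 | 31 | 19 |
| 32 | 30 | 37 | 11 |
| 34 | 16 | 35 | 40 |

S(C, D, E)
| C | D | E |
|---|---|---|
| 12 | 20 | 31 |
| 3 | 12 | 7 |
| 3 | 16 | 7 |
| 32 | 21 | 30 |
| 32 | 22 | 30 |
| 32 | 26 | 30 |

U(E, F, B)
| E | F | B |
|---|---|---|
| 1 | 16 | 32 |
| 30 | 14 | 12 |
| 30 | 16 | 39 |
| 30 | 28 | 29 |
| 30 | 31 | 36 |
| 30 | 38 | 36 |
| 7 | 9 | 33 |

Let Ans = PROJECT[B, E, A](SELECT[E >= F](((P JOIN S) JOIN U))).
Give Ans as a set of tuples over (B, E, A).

Joining P and S on C, E yields {(3, 7, 31, 17, 12), (3, 7, 31, 17, 16), (32, 30, 31, 19, 21), (32, 30, 31, 19, 22), (32, 30, 31, 19, 26), (32, 30, 37, 11, 21), (32, 30, 37, 11, 22), (32, 30, 37, 11, 26)}.
Joining (P JOIN S) and U on E yields {(3, 7, 31, 17, 12, 9, 33), (3, 7, 31, 17, 16, 9, 33), (32, 30, 31, 19, 21, 14, 12), (32, 30, 31, 19, 21, 16, 39), (32, 30, 31, 19, 21, 28, 29), (32, 30, 31, 19, 21, 31, 36), (32, 30, 31, 19, 21, 38, 36), (32, 30, 31, 19, 22, 14, 12), (32, 30, 31, 19, 22, 16, 39), (32, 30, 31, 19, 22, 28, 29), (32, 30, 31, 19, 22, 31, 36), (32, 30, 31, 19, 22, 38, 36), (32, 30, 31, 19, 26, 14, 12), (32, 30, 31, 19, 26, 16, 39), (32, 30, 31, 19, 26, 28, 29), (32, 30, 31, 19, 26, 31, 36), (32, 30, 31, 19, 26, 38, 36), (32, 30, 37, 11, 21, 14, 12), (32, 30, 37, 11, 21, 16, 39), (32, 30, 37, 11, 21, 28, 29), (32, 30, 37, 11, 21, 31, 36), (32, 30, 37, 11, 21, 38, 36), (32, 30, 37, 11, 22, 14, 12), (32, 30, 37, 11, 22, 16, 39), (32, 30, 37, 11, 22, 28, 29), (32, 30, 37, 11, 22, 31, 36), (32, 30, 37, 11, 22, 38, 36), (32, 30, 37, 11, 26, 14, 12), (32, 30, 37, 11, 26, 16, 39), (32, 30, 37, 11, 26, 28, 29), (32, 30, 37, 11, 26, 31, 36), (32, 30, 37, 11, 26, 38, 36)}.
Selection E >= F: {(32, 30, 31, 19, 21, 14, 12), (32, 30, 31, 19, 21, 16, 39), (32, 30, 31, 19, 21, 28, 29), (32, 30, 31, 19, 22, 14, 12), (32, 30, 31, 19, 22, 16, 39), (32, 30, 31, 19, 22, 28, 29), (32, 30, 31, 19, 26, 14, 12), (32, 30, 31, 19, 26, 16, 39), (32, 30, 31, 19, 26, 28, 29), (32, 30, 37, 11, 21, 14, 12), (32, 30, 37, 11, 21, 16, 39), (32, 30, 37, 11, 21, 28, 29), (32, 30, 37, 11, 22, 14, 12), (32, 30, 37, 11, 22, 16, 39), (32, 30, 37, 11, 22, 28, 29), (32, 30, 37, 11, 26, 14, 12), (32, 30, 37, 11, 26, 16, 39), (32, 30, 37, 11, 26, 28, 29)}
π_{B, E, A} gives {(12, 30, 11), (12, 30, 19), (29, 30, 11), (29, 30, 19), (39, 30, 11), (39, 30, 19)} (12 duplicate(s) eliminated).

{(12, 30, 11), (12, 30, 19), (29, 30, 11), (29, 30, 19), (39, 30, 11), (39, 30, 19)}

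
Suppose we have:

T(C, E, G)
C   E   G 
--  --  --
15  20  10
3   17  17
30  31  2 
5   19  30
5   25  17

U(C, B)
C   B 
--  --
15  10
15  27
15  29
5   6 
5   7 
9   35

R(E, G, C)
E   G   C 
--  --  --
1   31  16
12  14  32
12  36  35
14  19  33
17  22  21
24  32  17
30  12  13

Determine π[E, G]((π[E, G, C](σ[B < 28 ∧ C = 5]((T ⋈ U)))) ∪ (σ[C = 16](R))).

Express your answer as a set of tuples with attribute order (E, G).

{(1, 31), (19, 30), (25, 17)}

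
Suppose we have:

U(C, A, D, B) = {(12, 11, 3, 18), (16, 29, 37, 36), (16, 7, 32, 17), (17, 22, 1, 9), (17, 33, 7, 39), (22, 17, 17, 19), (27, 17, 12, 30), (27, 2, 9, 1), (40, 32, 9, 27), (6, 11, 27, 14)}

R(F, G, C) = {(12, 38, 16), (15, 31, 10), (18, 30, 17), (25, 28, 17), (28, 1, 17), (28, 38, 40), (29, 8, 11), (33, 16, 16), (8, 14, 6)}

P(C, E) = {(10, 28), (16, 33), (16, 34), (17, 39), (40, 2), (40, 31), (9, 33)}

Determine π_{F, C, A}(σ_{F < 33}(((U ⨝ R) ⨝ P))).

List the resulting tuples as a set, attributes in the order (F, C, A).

Joining U and R on C yields {(16, 29, 37, 36, 12, 38), (16, 29, 37, 36, 33, 16), (16, 7, 32, 17, 12, 38), (16, 7, 32, 17, 33, 16), (17, 22, 1, 9, 18, 30), (17, 22, 1, 9, 25, 28), (17, 22, 1, 9, 28, 1), (17, 33, 7, 39, 18, 30), (17, 33, 7, 39, 25, 28), (17, 33, 7, 39, 28, 1), (40, 32, 9, 27, 28, 38), (6, 11, 27, 14, 8, 14)}.
Joining (U ⨝ R) and P on C yields {(16, 29, 37, 36, 12, 38, 33), (16, 29, 37, 36, 12, 38, 34), (16, 29, 37, 36, 33, 16, 33), (16, 29, 37, 36, 33, 16, 34), (16, 7, 32, 17, 12, 38, 33), (16, 7, 32, 17, 12, 38, 34), (16, 7, 32, 17, 33, 16, 33), (16, 7, 32, 17, 33, 16, 34), (17, 22, 1, 9, 18, 30, 39), (17, 22, 1, 9, 25, 28, 39), (17, 22, 1, 9, 28, 1, 39), (17, 33, 7, 39, 18, 30, 39), (17, 33, 7, 39, 25, 28, 39), (17, 33, 7, 39, 28, 1, 39), (40, 32, 9, 27, 28, 38, 2), (40, 32, 9, 27, 28, 38, 31)}.
σ[F < 33]: keep tuples satisfying F < 33 → {(16, 29, 37, 36, 12, 38, 33), (16, 29, 37, 36, 12, 38, 34), (16, 7, 32, 17, 12, 38, 33), (16, 7, 32, 17, 12, 38, 34), (17, 22, 1, 9, 18, 30, 39), (17, 22, 1, 9, 25, 28, 39), (17, 22, 1, 9, 28, 1, 39), (17, 33, 7, 39, 18, 30, 39), (17, 33, 7, 39, 25, 28, 39), (17, 33, 7, 39, 28, 1, 39), (40, 32, 9, 27, 28, 38, 2), (40, 32, 9, 27, 28, 38, 31)}
π_{F, C, A} gives {(12, 16, 29), (12, 16, 7), (18, 17, 22), (18, 17, 33), (25, 17, 22), (25, 17, 33), (28, 17, 22), (28, 17, 33), (28, 40, 32)} (3 duplicate(s) eliminated).

{(12, 16, 29), (12, 16, 7), (18, 17, 22), (18, 17, 33), (25, 17, 22), (25, 17, 33), (28, 17, 22), (28, 17, 33), (28, 40, 32)}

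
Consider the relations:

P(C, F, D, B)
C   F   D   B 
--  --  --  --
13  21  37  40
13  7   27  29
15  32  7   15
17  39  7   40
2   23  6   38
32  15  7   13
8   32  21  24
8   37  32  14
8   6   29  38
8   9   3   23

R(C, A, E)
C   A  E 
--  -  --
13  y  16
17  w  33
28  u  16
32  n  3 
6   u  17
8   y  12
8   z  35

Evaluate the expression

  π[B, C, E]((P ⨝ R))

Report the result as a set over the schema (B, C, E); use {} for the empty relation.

{(13, 32, 3), (14, 8, 12), (14, 8, 35), (23, 8, 12), (23, 8, 35), (24, 8, 12), (24, 8, 35), (29, 13, 16), (38, 8, 12), (38, 8, 35), (40, 13, 16), (40, 17, 33)}

P ⋈ R (natural join on C): {(13, 21, 37, 40, y, 16), (13, 7, 27, 29, y, 16), (17, 39, 7, 40, w, 33), (32, 15, 7, 13, n, 3), (8, 32, 21, 24, y, 12), (8, 32, 21, 24, z, 35), (8, 37, 32, 14, y, 12), (8, 37, 32, 14, z, 35), (8, 6, 29, 38, y, 12), (8, 6, 29, 38, z, 35), (8, 9, 3, 23, y, 12), (8, 9, 3, 23, z, 35)}
π_{B, C, E} gives {(13, 32, 3), (14, 8, 12), (14, 8, 35), (23, 8, 12), (23, 8, 35), (24, 8, 12), (24, 8, 35), (29, 13, 16), (38, 8, 12), (38, 8, 35), (40, 13, 16), (40, 17, 33)}.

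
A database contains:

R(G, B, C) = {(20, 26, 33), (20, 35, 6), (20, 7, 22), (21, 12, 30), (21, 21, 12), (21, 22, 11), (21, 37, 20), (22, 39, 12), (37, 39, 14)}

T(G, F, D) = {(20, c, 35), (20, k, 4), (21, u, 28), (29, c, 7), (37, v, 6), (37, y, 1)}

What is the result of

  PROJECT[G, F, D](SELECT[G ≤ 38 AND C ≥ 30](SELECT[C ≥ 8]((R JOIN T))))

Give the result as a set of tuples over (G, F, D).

R ⋈ T (natural join on G): {(20, 26, 33, c, 35), (20, 26, 33, k, 4), (20, 35, 6, c, 35), (20, 35, 6, k, 4), (20, 7, 22, c, 35), (20, 7, 22, k, 4), (21, 12, 30, u, 28), (21, 21, 12, u, 28), (21, 22, 11, u, 28), (21, 37, 20, u, 28), (37, 39, 14, v, 6), (37, 39, 14, y, 1)}
Apply σ_{C ≥ 8}; surviving tuples: {(20, 26, 33, c, 35), (20, 26, 33, k, 4), (20, 7, 22, c, 35), (20, 7, 22, k, 4), (21, 12, 30, u, 28), (21, 21, 12, u, 28), (21, 22, 11, u, 28), (21, 37, 20, u, 28), (37, 39, 14, v, 6), (37, 39, 14, y, 1)}
Apply σ_{G ≤ 38 AND C ≥ 30}; surviving tuples: {(20, 26, 33, c, 35), (20, 26, 33, k, 4), (21, 12, 30, u, 28)}
Projecting to G, F, D: {(20, c, 35), (20, k, 4), (21, u, 28)}

{(20, c, 35), (20, k, 4), (21, u, 28)}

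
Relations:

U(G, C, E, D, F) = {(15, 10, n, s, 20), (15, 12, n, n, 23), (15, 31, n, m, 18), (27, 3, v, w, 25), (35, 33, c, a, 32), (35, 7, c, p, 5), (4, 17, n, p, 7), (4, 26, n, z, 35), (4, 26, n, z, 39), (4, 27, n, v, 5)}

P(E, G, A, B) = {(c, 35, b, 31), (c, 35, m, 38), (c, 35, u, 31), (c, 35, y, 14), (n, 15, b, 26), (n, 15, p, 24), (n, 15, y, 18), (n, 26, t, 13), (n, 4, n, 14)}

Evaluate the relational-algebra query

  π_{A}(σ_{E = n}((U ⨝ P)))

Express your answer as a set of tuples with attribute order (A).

{b, n, p, y}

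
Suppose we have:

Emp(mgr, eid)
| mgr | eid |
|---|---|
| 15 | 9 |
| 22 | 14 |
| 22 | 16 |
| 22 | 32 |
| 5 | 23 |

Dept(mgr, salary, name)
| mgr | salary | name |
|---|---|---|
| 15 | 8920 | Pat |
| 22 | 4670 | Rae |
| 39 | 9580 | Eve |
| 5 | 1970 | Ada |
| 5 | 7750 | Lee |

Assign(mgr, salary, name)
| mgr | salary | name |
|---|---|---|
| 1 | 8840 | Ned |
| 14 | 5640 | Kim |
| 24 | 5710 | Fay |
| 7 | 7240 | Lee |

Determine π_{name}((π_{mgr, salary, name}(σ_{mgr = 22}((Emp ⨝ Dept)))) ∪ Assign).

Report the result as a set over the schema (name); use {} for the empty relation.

Emp ⋈ Dept (natural join on mgr): {(15, 9, 8920, Pat), (22, 14, 4670, Rae), (22, 16, 4670, Rae), (22, 32, 4670, Rae), (5, 23, 1970, Ada), (5, 23, 7750, Lee)}
Selection mgr = 22: {(22, 14, 4670, Rae), (22, 16, 4670, Rae), (22, 32, 4670, Rae)}
π_{mgr, salary, name} gives {(22, 4670, Rae)} (2 duplicate(s) eliminated).
Taking the union: {(1, 8840, Ned), (14, 5640, Kim), (22, 4670, Rae), (24, 5710, Fay), (7, 7240, Lee)}
π_{name} gives {Fay, Kim, Lee, Ned, Rae}.

{Fay, Kim, Lee, Ned, Rae}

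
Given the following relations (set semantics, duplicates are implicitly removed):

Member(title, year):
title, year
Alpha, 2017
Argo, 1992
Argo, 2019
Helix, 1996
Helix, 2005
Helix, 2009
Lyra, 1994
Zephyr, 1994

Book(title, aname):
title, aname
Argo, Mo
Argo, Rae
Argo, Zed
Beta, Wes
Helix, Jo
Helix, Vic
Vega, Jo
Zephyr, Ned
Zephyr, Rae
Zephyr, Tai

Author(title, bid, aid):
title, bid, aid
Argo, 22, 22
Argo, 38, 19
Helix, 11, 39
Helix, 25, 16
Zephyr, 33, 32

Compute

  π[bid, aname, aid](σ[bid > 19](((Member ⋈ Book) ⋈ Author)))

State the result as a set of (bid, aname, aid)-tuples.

{(22, Mo, 22), (22, Rae, 22), (22, Zed, 22), (25, Jo, 16), (25, Vic, 16), (33, Ned, 32), (33, Rae, 32), (33, Tai, 32), (38, Mo, 19), (38, Rae, 19), (38, Zed, 19)}

Natural join on title: {(Argo, 1992, Mo), (Argo, 1992, Rae), (Argo, 1992, Zed), (Argo, 2019, Mo), (Argo, 2019, Rae), (Argo, 2019, Zed), (Helix, 1996, Jo), (Helix, 1996, Vic), (Helix, 2005, Jo), (Helix, 2005, Vic), (Helix, 2009, Jo), (Helix, 2009, Vic), (Zephyr, 1994, Ned), (Zephyr, 1994, Rae), (Zephyr, 1994, Tai)}
Natural join on title: {(Argo, 1992, Mo, 22, 22), (Argo, 1992, Mo, 38, 19), (Argo, 1992, Rae, 22, 22), (Argo, 1992, Rae, 38, 19), (Argo, 1992, Zed, 22, 22), (Argo, 1992, Zed, 38, 19), (Argo, 2019, Mo, 22, 22), (Argo, 2019, Mo, 38, 19), (Argo, 2019, Rae, 22, 22), (Argo, 2019, Rae, 38, 19), (Argo, 2019, Zed, 22, 22), (Argo, 2019, Zed, 38, 19), (Helix, 1996, Jo, 11, 39), (Helix, 1996, Jo, 25, 16), (Helix, 1996, Vic, 11, 39), (Helix, 1996, Vic, 25, 16), (Helix, 2005, Jo, 11, 39), (Helix, 2005, Jo, 25, 16), (Helix, 2005, Vic, 11, 39), (Helix, 2005, Vic, 25, 16), (Helix, 2009, Jo, 11, 39), (Helix, 2009, Jo, 25, 16), (Helix, 2009, Vic, 11, 39), (Helix, 2009, Vic, 25, 16), (Zephyr, 1994, Ned, 33, 32), (Zephyr, 1994, Rae, 33, 32), (Zephyr, 1994, Tai, 33, 32)}
σ[bid > 19]: keep tuples satisfying bid > 19 → {(Argo, 1992, Mo, 22, 22), (Argo, 1992, Mo, 38, 19), (Argo, 1992, Rae, 22, 22), (Argo, 1992, Rae, 38, 19), (Argo, 1992, Zed, 22, 22), (Argo, 1992, Zed, 38, 19), (Argo, 2019, Mo, 22, 22), (Argo, 2019, Mo, 38, 19), (Argo, 2019, Rae, 22, 22), (Argo, 2019, Rae, 38, 19), (Argo, 2019, Zed, 22, 22), (Argo, 2019, Zed, 38, 19), (Helix, 1996, Jo, 25, 16), (Helix, 1996, Vic, 25, 16), (Helix, 2005, Jo, 25, 16), (Helix, 2005, Vic, 25, 16), (Helix, 2009, Jo, 25, 16), (Helix, 2009, Vic, 25, 16), (Zephyr, 1994, Ned, 33, 32), (Zephyr, 1994, Rae, 33, 32), (Zephyr, 1994, Tai, 33, 32)}
Keep only column(s) bid, aname, aid (10 duplicate(s) eliminated): {(22, Mo, 22), (22, Rae, 22), (22, Zed, 22), (25, Jo, 16), (25, Vic, 16), (33, Ned, 32), (33, Rae, 32), (33, Tai, 32), (38, Mo, 19), (38, Rae, 19), (38, Zed, 19)}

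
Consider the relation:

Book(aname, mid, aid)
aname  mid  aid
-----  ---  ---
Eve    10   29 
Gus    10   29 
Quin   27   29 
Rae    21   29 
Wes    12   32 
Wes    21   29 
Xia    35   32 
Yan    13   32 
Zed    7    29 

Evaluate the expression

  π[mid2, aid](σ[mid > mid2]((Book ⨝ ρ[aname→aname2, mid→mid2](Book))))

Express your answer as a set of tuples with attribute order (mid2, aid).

ρ[aname→aname2, mid→mid2]: schema becomes (aname2, mid2, aid); tuples unchanged.
Book ⋈ ρ[aname→aname2, mid→mid2](Book) (natural join on aid): {(Eve, 10, 29, Eve, 10), (Eve, 10, 29, Gus, 10), (Eve, 10, 29, Quin, 27), (Eve, 10, 29, Rae, 21), (Eve, 10, 29, Wes, 21), (Eve, 10, 29, Zed, 7), (Gus, 10, 29, Eve, 10), (Gus, 10, 29, Gus, 10), (Gus, 10, 29, Quin, 27), (Gus, 10, 29, Rae, 21), (Gus, 10, 29, Wes, 21), (Gus, 10, 29, Zed, 7), (Quin, 27, 29, Eve, 10), (Quin, 27, 29, Gus, 10), (Quin, 27, 29, Quin, 27), (Quin, 27, 29, Rae, 21), (Quin, 27, 29, Wes, 21), (Quin, 27, 29, Zed, 7), (Rae, 21, 29, Eve, 10), (Rae, 21, 29, Gus, 10), (Rae, 21, 29, Quin, 27), (Rae, 21, 29, Rae, 21), (Rae, 21, 29, Wes, 21), (Rae, 21, 29, Zed, 7), (Wes, 12, 32, Wes, 12), (Wes, 12, 32, Xia, 35), (Wes, 12, 32, Yan, 13), (Wes, 21, 29, Eve, 10), (Wes, 21, 29, Gus, 10), (Wes, 21, 29, Quin, 27), (Wes, 21, 29, Rae, 21), (Wes, 21, 29, Wes, 21), (Wes, 21, 29, Zed, 7), (Xia, 35, 32, Wes, 12), (Xia, 35, 32, Xia, 35), (Xia, 35, 32, Yan, 13), (Yan, 13, 32, Wes, 12), (Yan, 13, 32, Xia, 35), (Yan, 13, 32, Yan, 13), (Zed, 7, 29, Eve, 10), (Zed, 7, 29, Gus, 10), (Zed, 7, 29, Quin, 27), (Zed, 7, 29, Rae, 21), (Zed, 7, 29, Wes, 21), (Zed, 7, 29, Zed, 7)}
Apply σ_{mid > mid2}; surviving tuples: {(Eve, 10, 29, Zed, 7), (Gus, 10, 29, Zed, 7), (Quin, 27, 29, Eve, 10), (Quin, 27, 29, Gus, 10), (Quin, 27, 29, Rae, 21), (Quin, 27, 29, Wes, 21), (Quin, 27, 29, Zed, 7), (Rae, 21, 29, Eve, 10), (Rae, 21, 29, Gus, 10), (Rae, 21, 29, Zed, 7), (Wes, 21, 29, Eve, 10), (Wes, 21, 29, Gus, 10), (Wes, 21, 29, Zed, 7), (Xia, 35, 32, Wes, 12), (Xia, 35, 32, Yan, 13), (Yan, 13, 32, Wes, 12)}
Keep only column(s) mid2, aid (11 duplicate(s) eliminated): {(10, 29), (12, 32), (13, 32), (21, 29), (7, 29)}

{(10, 29), (12, 32), (13, 32), (21, 29), (7, 29)}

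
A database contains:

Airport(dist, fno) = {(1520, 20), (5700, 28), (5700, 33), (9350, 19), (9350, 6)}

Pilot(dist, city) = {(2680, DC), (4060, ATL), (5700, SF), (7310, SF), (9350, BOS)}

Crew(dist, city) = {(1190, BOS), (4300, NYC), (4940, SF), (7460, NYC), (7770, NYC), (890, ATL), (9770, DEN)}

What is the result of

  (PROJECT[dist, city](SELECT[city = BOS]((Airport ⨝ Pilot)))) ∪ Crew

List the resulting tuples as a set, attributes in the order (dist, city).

{(1190, BOS), (4300, NYC), (4940, SF), (7460, NYC), (7770, NYC), (890, ATL), (9350, BOS), (9770, DEN)}

Joining Airport and Pilot on dist yields {(5700, 28, SF), (5700, 33, SF), (9350, 19, BOS), (9350, 6, BOS)}.
Apply σ_{city = BOS}; surviving tuples: {(9350, 19, BOS), (9350, 6, BOS)}
Keep only column(s) dist, city (1 duplicate(s) eliminated): {(9350, BOS)}
Set union of the two operands is {(1190, BOS), (4300, NYC), (4940, SF), (7460, NYC), (7770, NYC), (890, ATL), (9350, BOS), (9770, DEN)}.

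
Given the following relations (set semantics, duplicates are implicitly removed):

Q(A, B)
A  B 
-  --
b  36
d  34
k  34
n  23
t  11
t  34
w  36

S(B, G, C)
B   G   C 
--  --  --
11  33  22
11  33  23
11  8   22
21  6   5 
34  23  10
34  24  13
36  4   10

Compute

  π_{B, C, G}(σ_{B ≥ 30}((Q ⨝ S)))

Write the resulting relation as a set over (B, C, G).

{(34, 10, 23), (34, 13, 24), (36, 10, 4)}

Joining Q and S on B yields {(b, 36, 4, 10), (d, 34, 23, 10), (d, 34, 24, 13), (k, 34, 23, 10), (k, 34, 24, 13), (t, 11, 33, 22), (t, 11, 33, 23), (t, 11, 8, 22), (t, 34, 23, 10), (t, 34, 24, 13), (w, 36, 4, 10)}.
Selection B ≥ 30: {(b, 36, 4, 10), (d, 34, 23, 10), (d, 34, 24, 13), (k, 34, 23, 10), (k, 34, 24, 13), (t, 34, 23, 10), (t, 34, 24, 13), (w, 36, 4, 10)}
π[B, C, G]: project onto (B, C, G) (5 duplicate(s) eliminated) → {(34, 10, 23), (34, 13, 24), (36, 10, 4)}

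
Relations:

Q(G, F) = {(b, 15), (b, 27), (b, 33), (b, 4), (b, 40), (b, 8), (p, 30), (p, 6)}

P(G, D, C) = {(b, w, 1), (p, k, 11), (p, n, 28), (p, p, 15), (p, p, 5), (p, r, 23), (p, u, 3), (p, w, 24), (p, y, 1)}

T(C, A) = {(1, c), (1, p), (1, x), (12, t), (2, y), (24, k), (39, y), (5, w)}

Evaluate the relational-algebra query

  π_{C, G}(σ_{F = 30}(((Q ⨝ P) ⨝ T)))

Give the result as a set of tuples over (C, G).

{(1, p), (24, p), (5, p)}

Joining Q and P on G yields {(b, 15, w, 1), (b, 27, w, 1), (b, 33, w, 1), (b, 4, w, 1), (b, 40, w, 1), (b, 8, w, 1), (p, 30, k, 11), (p, 30, n, 28), (p, 30, p, 15), (p, 30, p, 5), (p, 30, r, 23), (p, 30, u, 3), (p, 30, w, 24), (p, 30, y, 1), (p, 6, k, 11), (p, 6, n, 28), (p, 6, p, 15), (p, 6, p, 5), (p, 6, r, 23), (p, 6, u, 3), (p, 6, w, 24), (p, 6, y, 1)}.
Joining (Q ⨝ P) and T on C yields {(b, 15, w, 1, c), (b, 15, w, 1, p), (b, 15, w, 1, x), (b, 27, w, 1, c), (b, 27, w, 1, p), (b, 27, w, 1, x), (b, 33, w, 1, c), (b, 33, w, 1, p), (b, 33, w, 1, x), (b, 4, w, 1, c), (b, 4, w, 1, p), (b, 4, w, 1, x), (b, 40, w, 1, c), (b, 40, w, 1, p), (b, 40, w, 1, x), (b, 8, w, 1, c), (b, 8, w, 1, p), (b, 8, w, 1, x), (p, 30, p, 5, w), (p, 30, w, 24, k), (p, 30, y, 1, c), (p, 30, y, 1, p), (p, 30, y, 1, x), (p, 6, p, 5, w), (p, 6, w, 24, k), (p, 6, y, 1, c), (p, 6, y, 1, p), (p, 6, y, 1, x)}.
Filtering on F = 30 leaves {(p, 30, p, 5, w), (p, 30, w, 24, k), (p, 30, y, 1, c), (p, 30, y, 1, p), (p, 30, y, 1, x)}.
π_{C, G} gives {(1, p), (24, p), (5, p)} (2 duplicate(s) eliminated).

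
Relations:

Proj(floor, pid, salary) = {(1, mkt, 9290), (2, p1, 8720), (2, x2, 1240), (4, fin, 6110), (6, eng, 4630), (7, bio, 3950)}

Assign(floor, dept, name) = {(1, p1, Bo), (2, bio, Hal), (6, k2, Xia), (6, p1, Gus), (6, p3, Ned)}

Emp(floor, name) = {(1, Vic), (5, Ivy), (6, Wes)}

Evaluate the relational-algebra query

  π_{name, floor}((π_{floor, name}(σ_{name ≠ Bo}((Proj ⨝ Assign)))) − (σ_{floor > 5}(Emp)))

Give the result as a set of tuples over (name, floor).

Joining Proj and Assign on floor yields {(1, mkt, 9290, p1, Bo), (2, p1, 8720, bio, Hal), (2, x2, 1240, bio, Hal), (6, eng, 4630, k2, Xia), (6, eng, 4630, p1, Gus), (6, eng, 4630, p3, Ned)}.
σ[name ≠ Bo]: keep tuples satisfying name ≠ Bo → {(2, p1, 8720, bio, Hal), (2, x2, 1240, bio, Hal), (6, eng, 4630, k2, Xia), (6, eng, 4630, p1, Gus), (6, eng, 4630, p3, Ned)}
Projecting to floor, name (1 duplicate(s) eliminated): {(2, Hal), (6, Gus), (6, Ned), (6, Xia)}
σ[floor > 5]: keep tuples satisfying floor > 5 → {(6, Wes)}
Set difference of the two operands is {(2, Hal), (6, Gus), (6, Ned), (6, Xia)}.
Projecting to name, floor: {(Gus, 6), (Hal, 2), (Ned, 6), (Xia, 6)}

{(Gus, 6), (Hal, 2), (Ned, 6), (Xia, 6)}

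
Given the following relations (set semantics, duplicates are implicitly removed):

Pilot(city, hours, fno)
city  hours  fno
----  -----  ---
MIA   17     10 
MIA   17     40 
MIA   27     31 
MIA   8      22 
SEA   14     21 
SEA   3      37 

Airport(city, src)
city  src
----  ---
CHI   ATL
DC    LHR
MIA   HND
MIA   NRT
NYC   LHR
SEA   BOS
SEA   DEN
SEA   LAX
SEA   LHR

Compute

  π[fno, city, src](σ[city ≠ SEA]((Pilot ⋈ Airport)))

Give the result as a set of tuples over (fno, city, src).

Natural join on city: {(MIA, 17, 10, HND), (MIA, 17, 10, NRT), (MIA, 17, 40, HND), (MIA, 17, 40, NRT), (MIA, 27, 31, HND), (MIA, 27, 31, NRT), (MIA, 8, 22, HND), (MIA, 8, 22, NRT), (SEA, 14, 21, BOS), (SEA, 14, 21, DEN), (SEA, 14, 21, LAX), (SEA, 14, 21, LHR), (SEA, 3, 37, BOS), (SEA, 3, 37, DEN), (SEA, 3, 37, LAX), (SEA, 3, 37, LHR)}
Apply σ_{city ≠ SEA}; surviving tuples: {(MIA, 17, 10, HND), (MIA, 17, 10, NRT), (MIA, 17, 40, HND), (MIA, 17, 40, NRT), (MIA, 27, 31, HND), (MIA, 27, 31, NRT), (MIA, 8, 22, HND), (MIA, 8, 22, NRT)}
π[fno, city, src]: project onto (fno, city, src) → {(10, MIA, HND), (10, MIA, NRT), (22, MIA, HND), (22, MIA, NRT), (31, MIA, HND), (31, MIA, NRT), (40, MIA, HND), (40, MIA, NRT)}

{(10, MIA, HND), (10, MIA, NRT), (22, MIA, HND), (22, MIA, NRT), (31, MIA, HND), (31, MIA, NRT), (40, MIA, HND), (40, MIA, NRT)}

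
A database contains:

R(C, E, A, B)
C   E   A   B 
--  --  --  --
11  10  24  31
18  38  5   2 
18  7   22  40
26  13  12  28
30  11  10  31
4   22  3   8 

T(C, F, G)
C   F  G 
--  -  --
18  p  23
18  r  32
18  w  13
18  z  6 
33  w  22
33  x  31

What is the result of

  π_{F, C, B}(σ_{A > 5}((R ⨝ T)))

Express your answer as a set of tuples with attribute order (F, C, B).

{(p, 18, 40), (r, 18, 40), (w, 18, 40), (z, 18, 40)}

Natural join on C: {(18, 38, 5, 2, p, 23), (18, 38, 5, 2, r, 32), (18, 38, 5, 2, w, 13), (18, 38, 5, 2, z, 6), (18, 7, 22, 40, p, 23), (18, 7, 22, 40, r, 32), (18, 7, 22, 40, w, 13), (18, 7, 22, 40, z, 6)}
Filtering on A > 5 leaves {(18, 7, 22, 40, p, 23), (18, 7, 22, 40, r, 32), (18, 7, 22, 40, w, 13), (18, 7, 22, 40, z, 6)}.
Projecting to F, C, B: {(p, 18, 40), (r, 18, 40), (w, 18, 40), (z, 18, 40)}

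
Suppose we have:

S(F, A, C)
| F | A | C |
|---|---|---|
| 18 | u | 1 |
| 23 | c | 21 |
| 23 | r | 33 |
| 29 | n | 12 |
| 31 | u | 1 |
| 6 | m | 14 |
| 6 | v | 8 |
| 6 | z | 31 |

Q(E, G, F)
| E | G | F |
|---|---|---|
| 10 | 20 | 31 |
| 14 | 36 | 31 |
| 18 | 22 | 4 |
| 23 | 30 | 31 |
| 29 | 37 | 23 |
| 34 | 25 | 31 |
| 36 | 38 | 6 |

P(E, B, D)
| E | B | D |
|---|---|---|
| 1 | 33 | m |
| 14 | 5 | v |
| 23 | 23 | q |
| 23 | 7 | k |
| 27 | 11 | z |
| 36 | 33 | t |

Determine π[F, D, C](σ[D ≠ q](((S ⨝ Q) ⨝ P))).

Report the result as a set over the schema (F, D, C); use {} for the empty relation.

{(31, k, 1), (31, v, 1), (6, t, 14), (6, t, 31), (6, t, 8)}

Natural join on F: {(23, c, 21, 29, 37), (23, r, 33, 29, 37), (31, u, 1, 10, 20), (31, u, 1, 14, 36), (31, u, 1, 23, 30), (31, u, 1, 34, 25), (6, m, 14, 36, 38), (6, v, 8, 36, 38), (6, z, 31, 36, 38)}
Natural join on E: {(31, u, 1, 14, 36, 5, v), (31, u, 1, 23, 30, 23, q), (31, u, 1, 23, 30, 7, k), (6, m, 14, 36, 38, 33, t), (6, v, 8, 36, 38, 33, t), (6, z, 31, 36, 38, 33, t)}
Filtering on D ≠ q leaves {(31, u, 1, 14, 36, 5, v), (31, u, 1, 23, 30, 7, k), (6, m, 14, 36, 38, 33, t), (6, v, 8, 36, 38, 33, t), (6, z, 31, 36, 38, 33, t)}.
Keep only column(s) F, D, C: {(31, k, 1), (31, v, 1), (6, t, 14), (6, t, 31), (6, t, 8)}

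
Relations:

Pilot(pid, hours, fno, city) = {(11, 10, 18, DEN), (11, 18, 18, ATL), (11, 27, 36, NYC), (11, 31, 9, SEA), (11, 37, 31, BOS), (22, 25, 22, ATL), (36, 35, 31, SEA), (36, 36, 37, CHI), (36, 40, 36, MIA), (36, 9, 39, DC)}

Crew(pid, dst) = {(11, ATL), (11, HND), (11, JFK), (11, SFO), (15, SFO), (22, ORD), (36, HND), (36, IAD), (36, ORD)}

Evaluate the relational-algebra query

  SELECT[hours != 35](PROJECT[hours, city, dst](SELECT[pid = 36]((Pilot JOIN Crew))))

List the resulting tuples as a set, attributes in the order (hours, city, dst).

{(36, CHI, HND), (36, CHI, IAD), (36, CHI, ORD), (40, MIA, HND), (40, MIA, IAD), (40, MIA, ORD), (9, DC, HND), (9, DC, IAD), (9, DC, ORD)}

Joining Pilot and Crew on pid yields {(11, 10, 18, DEN, ATL), (11, 10, 18, DEN, HND), (11, 10, 18, DEN, JFK), (11, 10, 18, DEN, SFO), (11, 18, 18, ATL, ATL), (11, 18, 18, ATL, HND), (11, 18, 18, ATL, JFK), (11, 18, 18, ATL, SFO), (11, 27, 36, NYC, ATL), (11, 27, 36, NYC, HND), (11, 27, 36, NYC, JFK), (11, 27, 36, NYC, SFO), (11, 31, 9, SEA, ATL), (11, 31, 9, SEA, HND), (11, 31, 9, SEA, JFK), (11, 31, 9, SEA, SFO), (11, 37, 31, BOS, ATL), (11, 37, 31, BOS, HND), (11, 37, 31, BOS, JFK), (11, 37, 31, BOS, SFO), (22, 25, 22, ATL, ORD), (36, 35, 31, SEA, HND), (36, 35, 31, SEA, IAD), (36, 35, 31, SEA, ORD), (36, 36, 37, CHI, HND), (36, 36, 37, CHI, IAD), (36, 36, 37, CHI, ORD), (36, 40, 36, MIA, HND), (36, 40, 36, MIA, IAD), (36, 40, 36, MIA, ORD), (36, 9, 39, DC, HND), (36, 9, 39, DC, IAD), (36, 9, 39, DC, ORD)}.
Filtering on pid = 36 leaves {(36, 35, 31, SEA, HND), (36, 35, 31, SEA, IAD), (36, 35, 31, SEA, ORD), (36, 36, 37, CHI, HND), (36, 36, 37, CHI, IAD), (36, 36, 37, CHI, ORD), (36, 40, 36, MIA, HND), (36, 40, 36, MIA, IAD), (36, 40, 36, MIA, ORD), (36, 9, 39, DC, HND), (36, 9, 39, DC, IAD), (36, 9, 39, DC, ORD)}.
Keep only column(s) hours, city, dst: {(35, SEA, HND), (35, SEA, IAD), (35, SEA, ORD), (36, CHI, HND), (36, CHI, IAD), (36, CHI, ORD), (40, MIA, HND), (40, MIA, IAD), (40, MIA, ORD), (9, DC, HND), (9, DC, IAD), (9, DC, ORD)}
Filtering on hours != 35 leaves {(36, CHI, HND), (36, CHI, IAD), (36, CHI, ORD), (40, MIA, HND), (40, MIA, IAD), (40, MIA, ORD), (9, DC, HND), (9, DC, IAD), (9, DC, ORD)}.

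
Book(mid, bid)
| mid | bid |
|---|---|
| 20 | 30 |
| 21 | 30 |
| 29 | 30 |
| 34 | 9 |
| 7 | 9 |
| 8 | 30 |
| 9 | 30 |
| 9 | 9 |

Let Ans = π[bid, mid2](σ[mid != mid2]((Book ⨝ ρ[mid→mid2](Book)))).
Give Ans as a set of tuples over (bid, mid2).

ρ[mid→mid2]: schema becomes (mid2, bid); tuples unchanged.
Natural join on bid: {(20, 30, 20), (20, 30, 21), (20, 30, 29), (20, 30, 8), (20, 30, 9), (21, 30, 20), (21, 30, 21), (21, 30, 29), (21, 30, 8), (21, 30, 9), (29, 30, 20), (29, 30, 21), (29, 30, 29), (29, 30, 8), (29, 30, 9), (34, 9, 34), (34, 9, 7), (34, 9, 9), (7, 9, 34), (7, 9, 7), (7, 9, 9), (8, 30, 20), (8, 30, 21), (8, 30, 29), (8, 30, 8), (8, 30, 9), (9, 30, 20), (9, 30, 21), (9, 30, 29), (9, 30, 8), (9, 30, 9), (9, 9, 34), (9, 9, 7), (9, 9, 9)}
Filtering on mid != mid2 leaves {(20, 30, 21), (20, 30, 29), (20, 30, 8), (20, 30, 9), (21, 30, 20), (21, 30, 29), (21, 30, 8), (21, 30, 9), (29, 30, 20), (29, 30, 21), (29, 30, 8), (29, 30, 9), (34, 9, 7), (34, 9, 9), (7, 9, 34), (7, 9, 9), (8, 30, 20), (8, 30, 21), (8, 30, 29), (8, 30, 9), (9, 30, 20), (9, 30, 21), (9, 30, 29), (9, 30, 8), (9, 9, 34), (9, 9, 7)}.
π[bid, mid2]: project onto (bid, mid2) (18 duplicate(s) eliminated) → {(30, 20), (30, 21), (30, 29), (30, 8), (30, 9), (9, 34), (9, 7), (9, 9)}

{(30, 20), (30, 21), (30, 29), (30, 8), (30, 9), (9, 34), (9, 7), (9, 9)}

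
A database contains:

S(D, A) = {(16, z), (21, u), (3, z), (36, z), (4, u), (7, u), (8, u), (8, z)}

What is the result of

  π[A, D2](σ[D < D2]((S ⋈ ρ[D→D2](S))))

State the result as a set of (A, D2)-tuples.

ρ[D→D2]: schema becomes (D2, A); tuples unchanged.
Joining S and ρ[D→D2](S) on A yields {(16, z, 16), (16, z, 3), (16, z, 36), (16, z, 8), (21, u, 21), (21, u, 4), (21, u, 7), (21, u, 8), (3, z, 16), (3, z, 3), (3, z, 36), (3, z, 8), (36, z, 16), (36, z, 3), (36, z, 36), (36, z, 8), (4, u, 21), (4, u, 4), (4, u, 7), (4, u, 8), (7, u, 21), (7, u, 4), (7, u, 7), (7, u, 8), (8, u, 21), (8, u, 4), (8, u, 7), (8, u, 8), (8, z, 16), (8, z, 3), (8, z, 36), (8, z, 8)}.
Filtering on D < D2 leaves {(16, z, 36), (3, z, 16), (3, z, 36), (3, z, 8), (4, u, 21), (4, u, 7), (4, u, 8), (7, u, 21), (7, u, 8), (8, u, 21), (8, z, 16), (8, z, 36)}.
π[A, D2]: project onto (A, D2) (6 duplicate(s) eliminated) → {(u, 21), (u, 7), (u, 8), (z, 16), (z, 36), (z, 8)}

{(u, 21), (u, 7), (u, 8), (z, 16), (z, 36), (z, 8)}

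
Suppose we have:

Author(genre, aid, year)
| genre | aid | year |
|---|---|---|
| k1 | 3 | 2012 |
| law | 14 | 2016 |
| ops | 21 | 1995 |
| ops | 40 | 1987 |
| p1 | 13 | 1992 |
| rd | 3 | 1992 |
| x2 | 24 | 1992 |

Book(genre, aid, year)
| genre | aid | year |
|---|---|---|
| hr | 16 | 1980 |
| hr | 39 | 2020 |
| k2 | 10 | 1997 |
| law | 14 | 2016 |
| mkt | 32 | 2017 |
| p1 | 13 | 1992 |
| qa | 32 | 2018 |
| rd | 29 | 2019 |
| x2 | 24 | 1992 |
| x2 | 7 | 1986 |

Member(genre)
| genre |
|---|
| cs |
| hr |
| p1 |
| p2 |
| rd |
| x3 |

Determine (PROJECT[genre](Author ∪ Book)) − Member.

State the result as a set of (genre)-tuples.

{k1, k2, law, mkt, ops, qa, x2}

Set union of the two operands is {(hr, 16, 1980), (hr, 39, 2020), (k1, 3, 2012), (k2, 10, 1997), (law, 14, 2016), (mkt, 32, 2017), (ops, 21, 1995), (ops, 40, 1987), (p1, 13, 1992), (qa, 32, 2018), (rd, 29, 2019), (rd, 3, 1992), (x2, 24, 1992), (x2, 7, 1986)}.
Keep only column(s) genre (4 duplicate(s) eliminated): {hr, k1, k2, law, mkt, ops, p1, qa, rd, x2}
Set difference of the two operands is {k1, k2, law, mkt, ops, qa, x2}.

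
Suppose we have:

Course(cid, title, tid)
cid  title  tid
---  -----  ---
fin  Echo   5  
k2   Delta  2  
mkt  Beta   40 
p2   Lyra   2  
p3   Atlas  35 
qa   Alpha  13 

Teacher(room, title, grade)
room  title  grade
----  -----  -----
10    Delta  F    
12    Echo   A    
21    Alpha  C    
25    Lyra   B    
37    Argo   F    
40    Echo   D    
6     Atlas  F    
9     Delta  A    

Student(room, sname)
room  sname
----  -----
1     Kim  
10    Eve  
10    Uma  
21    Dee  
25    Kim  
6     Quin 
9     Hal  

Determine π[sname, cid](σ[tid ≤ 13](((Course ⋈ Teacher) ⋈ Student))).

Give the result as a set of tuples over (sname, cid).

Natural join on title: {(fin, Echo, 5, 12, A), (fin, Echo, 5, 40, D), (k2, Delta, 2, 10, F), (k2, Delta, 2, 9, A), (p2, Lyra, 2, 25, B), (p3, Atlas, 35, 6, F), (qa, Alpha, 13, 21, C)}
Natural join on room: {(k2, Delta, 2, 10, F, Eve), (k2, Delta, 2, 10, F, Uma), (k2, Delta, 2, 9, A, Hal), (p2, Lyra, 2, 25, B, Kim), (p3, Atlas, 35, 6, F, Quin), (qa, Alpha, 13, 21, C, Dee)}
Filtering on tid ≤ 13 leaves {(k2, Delta, 2, 10, F, Eve), (k2, Delta, 2, 10, F, Uma), (k2, Delta, 2, 9, A, Hal), (p2, Lyra, 2, 25, B, Kim), (qa, Alpha, 13, 21, C, Dee)}.
π[sname, cid]: project onto (sname, cid) → {(Dee, qa), (Eve, k2), (Hal, k2), (Kim, p2), (Uma, k2)}

{(Dee, qa), (Eve, k2), (Hal, k2), (Kim, p2), (Uma, k2)}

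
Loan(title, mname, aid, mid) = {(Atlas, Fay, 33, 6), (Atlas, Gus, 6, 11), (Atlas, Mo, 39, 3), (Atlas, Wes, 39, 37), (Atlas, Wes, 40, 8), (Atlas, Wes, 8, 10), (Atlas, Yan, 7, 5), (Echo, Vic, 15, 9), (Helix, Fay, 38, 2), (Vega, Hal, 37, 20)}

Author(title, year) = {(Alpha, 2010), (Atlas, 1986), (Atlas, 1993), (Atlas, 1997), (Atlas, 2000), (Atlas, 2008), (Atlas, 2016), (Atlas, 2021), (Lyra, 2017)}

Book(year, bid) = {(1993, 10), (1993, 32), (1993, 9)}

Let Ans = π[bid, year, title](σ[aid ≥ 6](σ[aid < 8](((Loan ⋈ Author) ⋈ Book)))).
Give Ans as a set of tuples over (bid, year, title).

Joining Loan and Author on title yields {(Atlas, Fay, 33, 6, 1986), (Atlas, Fay, 33, 6, 1993), (Atlas, Fay, 33, 6, 1997), (Atlas, Fay, 33, 6, 2000), (Atlas, Fay, 33, 6, 2008), (Atlas, Fay, 33, 6, 2016), (Atlas, Fay, 33, 6, 2021), (Atlas, Gus, 6, 11, 1986), (Atlas, Gus, 6, 11, 1993), (Atlas, Gus, 6, 11, 1997), (Atlas, Gus, 6, 11, 2000), (Atlas, Gus, 6, 11, 2008), (Atlas, Gus, 6, 11, 2016), (Atlas, Gus, 6, 11, 2021), (Atlas, Mo, 39, 3, 1986), (Atlas, Mo, 39, 3, 1993), (Atlas, Mo, 39, 3, 1997), (Atlas, Mo, 39, 3, 2000), (Atlas, Mo, 39, 3, 2008), (Atlas, Mo, 39, 3, 2016), (Atlas, Mo, 39, 3, 2021), (Atlas, Wes, 39, 37, 1986), (Atlas, Wes, 39, 37, 1993), (Atlas, Wes, 39, 37, 1997), (Atlas, Wes, 39, 37, 2000), (Atlas, Wes, 39, 37, 2008), (Atlas, Wes, 39, 37, 2016), (Atlas, Wes, 39, 37, 2021), (Atlas, Wes, 40, 8, 1986), (Atlas, Wes, 40, 8, 1993), (Atlas, Wes, 40, 8, 1997), (Atlas, Wes, 40, 8, 2000), (Atlas, Wes, 40, 8, 2008), (Atlas, Wes, 40, 8, 2016), (Atlas, Wes, 40, 8, 2021), (Atlas, Wes, 8, 10, 1986), (Atlas, Wes, 8, 10, 1993), (Atlas, Wes, 8, 10, 1997), (Atlas, Wes, 8, 10, 2000), (Atlas, Wes, 8, 10, 2008), (Atlas, Wes, 8, 10, 2016), (Atlas, Wes, 8, 10, 2021), (Atlas, Yan, 7, 5, 1986), (Atlas, Yan, 7, 5, 1993), (Atlas, Yan, 7, 5, 1997), (Atlas, Yan, 7, 5, 2000), (Atlas, Yan, 7, 5, 2008), (Atlas, Yan, 7, 5, 2016), (Atlas, Yan, 7, 5, 2021)}.
Joining (Loan ⋈ Author) and Book on year yields {(Atlas, Fay, 33, 6, 1993, 10), (Atlas, Fay, 33, 6, 1993, 32), (Atlas, Fay, 33, 6, 1993, 9), (Atlas, Gus, 6, 11, 1993, 10), (Atlas, Gus, 6, 11, 1993, 32), (Atlas, Gus, 6, 11, 1993, 9), (Atlas, Mo, 39, 3, 1993, 10), (Atlas, Mo, 39, 3, 1993, 32), (Atlas, Mo, 39, 3, 1993, 9), (Atlas, Wes, 39, 37, 1993, 10), (Atlas, Wes, 39, 37, 1993, 32), (Atlas, Wes, 39, 37, 1993, 9), (Atlas, Wes, 40, 8, 1993, 10), (Atlas, Wes, 40, 8, 1993, 32), (Atlas, Wes, 40, 8, 1993, 9), (Atlas, Wes, 8, 10, 1993, 10), (Atlas, Wes, 8, 10, 1993, 32), (Atlas, Wes, 8, 10, 1993, 9), (Atlas, Yan, 7, 5, 1993, 10), (Atlas, Yan, 7, 5, 1993, 32), (Atlas, Yan, 7, 5, 1993, 9)}.
Apply σ_{aid < 8}; surviving tuples: {(Atlas, Gus, 6, 11, 1993, 10), (Atlas, Gus, 6, 11, 1993, 32), (Atlas, Gus, 6, 11, 1993, 9), (Atlas, Yan, 7, 5, 1993, 10), (Atlas, Yan, 7, 5, 1993, 32), (Atlas, Yan, 7, 5, 1993, 9)}
Apply σ_{aid ≥ 6}; surviving tuples: {(Atlas, Gus, 6, 11, 1993, 10), (Atlas, Gus, 6, 11, 1993, 32), (Atlas, Gus, 6, 11, 1993, 9), (Atlas, Yan, 7, 5, 1993, 10), (Atlas, Yan, 7, 5, 1993, 32), (Atlas, Yan, 7, 5, 1993, 9)}
Keep only column(s) bid, year, title (3 duplicate(s) eliminated): {(10, 1993, Atlas), (32, 1993, Atlas), (9, 1993, Atlas)}

{(10, 1993, Atlas), (32, 1993, Atlas), (9, 1993, Atlas)}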